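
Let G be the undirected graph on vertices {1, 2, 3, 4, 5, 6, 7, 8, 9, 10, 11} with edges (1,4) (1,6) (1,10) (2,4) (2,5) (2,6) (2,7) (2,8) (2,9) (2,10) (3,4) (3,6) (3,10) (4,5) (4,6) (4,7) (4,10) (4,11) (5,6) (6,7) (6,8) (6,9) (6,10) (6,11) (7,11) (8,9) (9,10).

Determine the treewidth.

3

A width-3 tree decomposition is:
Bags: B1 = {2, 4, 5, 6}  B2 = {2, 4, 6, 10}  B3 = {3, 4, 6, 10}  B4 = {2, 6, 9, 10}  B5 = {2, 6, 8, 9}  B6 = {2, 4, 6, 7}  B7 = {4, 6, 7, 11}  B8 = {1, 4, 6, 10}
Tree: B1–B2, B2–B3, B2–B4, B4–B5, B2–B6, B6–B7, B3–B8
Each bag holds 4 vertices, so the decomposition has width 3, which upper-bounds the treewidth. Conversely, {2, 6, 8, 9} is a clique of size 4, and the vertices of any clique must share a bag in every tree decomposition; so some bag has ≥ 4 vertices and tw(G) ≥ 3. Combining the bounds, tw(G) = 3.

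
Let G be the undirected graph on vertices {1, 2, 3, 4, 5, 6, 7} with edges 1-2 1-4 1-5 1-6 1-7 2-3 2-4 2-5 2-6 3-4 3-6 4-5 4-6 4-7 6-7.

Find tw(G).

A width-3 tree decomposition is:
Bags: B1 = {1, 4, 6, 7}  B2 = {1, 2, 4, 6}  B3 = {1, 2, 4, 5}  B4 = {2, 3, 4, 6}
Tree: B1–B2, B2–B3, B2–B4
Each bag holds 4 vertices, so the decomposition has width 3, which upper-bounds the treewidth. Conversely, {1, 2, 4, 5} is a clique of size 4, and the vertices of any clique must share a bag in every tree decomposition; so some bag has ≥ 4 vertices and tw(G) ≥ 3. Therefore the treewidth is 3.

3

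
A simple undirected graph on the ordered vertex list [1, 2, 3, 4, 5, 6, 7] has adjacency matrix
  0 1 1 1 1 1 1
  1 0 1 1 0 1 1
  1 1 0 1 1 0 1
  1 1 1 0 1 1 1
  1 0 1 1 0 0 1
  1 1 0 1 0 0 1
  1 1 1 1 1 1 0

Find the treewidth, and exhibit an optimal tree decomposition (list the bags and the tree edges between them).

Treewidth 4.
One such decomposition:
Bags: B1 = {1, 3, 4, 5, 7}  B2 = {1, 2, 3, 4, 7}  B3 = {1, 2, 4, 6, 7}
Tree: B1–B2, B2–B3

The largest bag has 5 vertices, giving width 4; this decomposition certifies tw(G) ≤ 4. For the lower bound, the 5 vertices {1, 2, 3, 4, 7} are pairwise adjacent, and any tree decomposition puts a clique entirely inside one bag — forcing width ≥ 4. The upper and lower bounds meet at 4, so that is the treewidth.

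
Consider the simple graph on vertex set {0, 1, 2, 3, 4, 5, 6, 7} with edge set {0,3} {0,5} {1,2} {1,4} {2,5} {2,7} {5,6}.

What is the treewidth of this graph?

A width-1 tree decomposition is:
Bags: B1 = {0, 3}  B2 = {0, 5}  B3 = {2, 5}  B4 = {2, 7}  B5 = {5, 6}  B6 = {1, 2}  B7 = {1, 4}
Tree: B1–B2, B2–B3, B3–B4, B2–B5, B4–B6, B6–B7
Every bag has size at most 2, so the width is 2 − 1 = 1 and tw(G) ≤ 1. Any graph with an edge has treewidth ≥ 1, and G has the edge 0–3. Combining the bounds, tw(G) = 1.

1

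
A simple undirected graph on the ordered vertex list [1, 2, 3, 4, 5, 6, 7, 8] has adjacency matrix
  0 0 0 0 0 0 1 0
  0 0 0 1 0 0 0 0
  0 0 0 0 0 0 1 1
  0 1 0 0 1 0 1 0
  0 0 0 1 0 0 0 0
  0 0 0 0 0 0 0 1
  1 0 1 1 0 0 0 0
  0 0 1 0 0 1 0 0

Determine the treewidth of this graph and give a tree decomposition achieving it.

Treewidth 1.
One such decomposition:
Bags: B1 = {4, 7}  B2 = {3, 7}  B3 = {3, 8}  B4 = {6, 8}  B5 = {1, 7}  B6 = {4, 5}  B7 = {2, 4}
Tree: B1–B2, B2–B3, B3–B4, B2–B5, B1–B6, B6–B7

The largest bag has 2 vertices, giving width 1; this decomposition certifies tw(G) ≤ 1. G has an edge, so its treewidth is at least 1. The upper and lower bounds meet at 1, so that is the treewidth.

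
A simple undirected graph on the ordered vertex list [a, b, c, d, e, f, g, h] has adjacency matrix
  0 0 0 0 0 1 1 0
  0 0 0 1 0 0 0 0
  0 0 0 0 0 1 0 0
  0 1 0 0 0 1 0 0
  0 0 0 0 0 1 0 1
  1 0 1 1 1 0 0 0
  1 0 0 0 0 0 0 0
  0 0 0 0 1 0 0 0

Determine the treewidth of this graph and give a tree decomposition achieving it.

Every bag has size at most 2, so the width is 2 − 1 = 1 and tw(G) ≤ 1. G has an edge, so its treewidth is at least 1. The upper and lower bounds meet at 1, so that is the treewidth.

Treewidth 1.
Bags: B1 = {e, f}  B2 = {c, f}  B3 = {e, h}  B4 = {d, f}  B5 = {a, f}  B6 = {a, g}  B7 = {b, d}
Tree: B1–B2, B1–B3, B1–B4, B1–B5, B5–B6, B4–B7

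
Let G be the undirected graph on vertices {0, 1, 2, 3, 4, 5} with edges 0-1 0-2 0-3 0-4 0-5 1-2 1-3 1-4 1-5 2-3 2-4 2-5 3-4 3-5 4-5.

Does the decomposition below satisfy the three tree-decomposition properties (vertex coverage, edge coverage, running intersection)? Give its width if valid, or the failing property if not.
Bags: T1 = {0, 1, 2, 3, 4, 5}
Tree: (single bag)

Checking the three conditions: (i) the bags cover all of {0, 1, 2, 3, 4, 5}; (ii) for each edge, some bag contains both endpoints; (iii) the bags containing any fixed vertex form a subtree. All hold, so the decomposition is valid with width 6 − 1 = 5.

Yes; width 5.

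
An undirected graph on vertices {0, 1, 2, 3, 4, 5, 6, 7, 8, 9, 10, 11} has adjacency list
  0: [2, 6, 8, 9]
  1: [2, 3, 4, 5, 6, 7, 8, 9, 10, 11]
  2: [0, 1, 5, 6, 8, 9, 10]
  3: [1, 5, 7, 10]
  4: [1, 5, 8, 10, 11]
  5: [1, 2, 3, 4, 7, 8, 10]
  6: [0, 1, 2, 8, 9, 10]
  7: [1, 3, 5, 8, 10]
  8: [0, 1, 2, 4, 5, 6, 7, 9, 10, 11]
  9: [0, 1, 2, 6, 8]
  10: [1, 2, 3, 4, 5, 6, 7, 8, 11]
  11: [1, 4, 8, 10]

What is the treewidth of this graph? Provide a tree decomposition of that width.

Every bag has size at most 5, so the width is 5 − 1 = 4 and tw(G) ≤ 4. For the lower bound, the 5 vertices {0, 2, 6, 8, 9} are pairwise adjacent, and any tree decomposition puts a clique entirely inside one bag — forcing width ≥ 4. Therefore the treewidth is 4.

Treewidth 4.
Bags: B1 = {1, 2, 6, 8, 9}  B2 = {0, 2, 6, 8, 9}  B3 = {1, 2, 6, 8, 10}  B4 = {1, 2, 5, 8, 10}  B5 = {1, 4, 5, 8, 10}  B6 = {1, 5, 7, 8, 10}  B7 = {1, 3, 5, 7, 10}  B8 = {1, 4, 8, 10, 11}
Tree: B1–B2, B1–B3, B3–B4, B4–B5, B4–B6, B6–B7, B5–B8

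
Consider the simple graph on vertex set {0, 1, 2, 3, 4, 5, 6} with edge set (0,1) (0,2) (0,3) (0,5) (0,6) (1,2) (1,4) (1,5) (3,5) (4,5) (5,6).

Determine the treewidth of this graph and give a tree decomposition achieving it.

Treewidth 2.
One optimal decomposition is:
Bags: B1 = {0, 1, 5}  B2 = {0, 5, 6}  B3 = {0, 1, 2}  B4 = {1, 4, 5}  B5 = {0, 3, 5}
Tree: B1–B2, B1–B3, B1–B4, B1–B5

The largest bag has 3 vertices, giving width 2; this decomposition certifies tw(G) ≤ 2. Conversely, {0, 1, 2} is a clique of size 3, and the vertices of any clique must share a bag in every tree decomposition; so some bag has ≥ 3 vertices and tw(G) ≥ 2. Combining the bounds, tw(G) = 2.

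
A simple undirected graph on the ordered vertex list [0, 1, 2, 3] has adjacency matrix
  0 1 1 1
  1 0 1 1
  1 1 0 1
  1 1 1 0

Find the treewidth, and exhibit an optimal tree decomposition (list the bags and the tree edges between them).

Treewidth 3.
One such decomposition:
Bags: B1 = {0, 1, 2, 3}
Tree: (single bag)

With just one bag of size 4, the width is 4 − 1 = 3, so tw(G) ≤ 3. For the lower bound, the 4 vertices {0, 1, 2, 3} are pairwise adjacent, and any tree decomposition puts a clique entirely inside one bag — forcing width ≥ 3. Therefore the treewidth is 3.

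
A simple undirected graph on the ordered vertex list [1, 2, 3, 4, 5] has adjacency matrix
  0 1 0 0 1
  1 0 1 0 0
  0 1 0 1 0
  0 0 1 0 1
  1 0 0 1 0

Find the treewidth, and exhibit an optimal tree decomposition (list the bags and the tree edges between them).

Treewidth 2.
One optimal decomposition is:
Bags: B1 = {1, 2, 3}  B2 = {1, 3, 5}  B3 = {3, 4, 5}
Tree: B1–B2, B2–B3

Every bag has size at most 3, so the width is 3 − 1 = 2 and tw(G) ≤ 2. Since 3–2–1–5–4–3 is a cycle in G, G is not acyclic. Forests are exactly the graphs of treewidth ≤ 1, so tw(G) ≥ 2. Therefore the treewidth is 2.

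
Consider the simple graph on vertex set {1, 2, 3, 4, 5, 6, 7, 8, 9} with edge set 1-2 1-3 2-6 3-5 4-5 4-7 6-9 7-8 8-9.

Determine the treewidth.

A width-2 tree decomposition is:
Bags: B1 = {6, 8, 9}  B2 = {2, 6, 8}  B3 = {1, 2, 8}  B4 = {1, 3, 8}  B5 = {3, 5, 8}  B6 = {4, 5, 8}  B7 = {4, 7, 8}
Tree: B1–B2, B2–B3, B3–B4, B4–B5, B5–B6, B6–B7
Every bag has size at most 3, so the width is 3 − 1 = 2 and tw(G) ≤ 2. Since 8–9–6–2–1–3–5–4–7–8 is a cycle in G, G is not acyclic. Forests are exactly the graphs of treewidth ≤ 1, so tw(G) ≥ 2. The upper and lower bounds meet at 2, so that is the treewidth.

2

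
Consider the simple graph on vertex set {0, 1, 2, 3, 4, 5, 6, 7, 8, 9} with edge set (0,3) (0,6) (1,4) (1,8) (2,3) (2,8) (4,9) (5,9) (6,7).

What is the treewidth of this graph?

A width-1 tree decomposition is:
Bags: B1 = {5, 9}  B2 = {4, 9}  B3 = {1, 4}  B4 = {1, 8}  B5 = {2, 8}  B6 = {2, 3}  B7 = {0, 3}  B8 = {0, 6}  B9 = {6, 7}
Tree: B1–B2, B2–B3, B3–B4, B4–B5, B5–B6, B6–B7, B7–B8, B8–B9
Each bag holds 2 vertices, so the decomposition has width 1, which upper-bounds the treewidth. G has an edge, so its treewidth is at least 1. Hence tw(G) = 1 exactly.

1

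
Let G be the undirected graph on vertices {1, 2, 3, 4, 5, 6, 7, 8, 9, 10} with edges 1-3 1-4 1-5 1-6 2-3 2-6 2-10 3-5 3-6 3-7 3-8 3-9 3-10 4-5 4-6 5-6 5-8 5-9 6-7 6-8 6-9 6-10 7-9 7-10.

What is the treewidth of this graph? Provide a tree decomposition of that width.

Treewidth 3.
Bags: B1 = {3, 5, 6, 8}  B2 = {1, 3, 5, 6}  B3 = {3, 5, 6, 9}  B4 = {3, 6, 7, 9}  B5 = {3, 6, 7, 10}  B6 = {1, 4, 5, 6}  B7 = {2, 3, 6, 10}
Tree: B1–B2, B2–B3, B3–B4, B4–B5, B2–B6, B5–B7

Every bag has size at most 4, so the width is 4 − 1 = 3 and tw(G) ≤ 3. Conversely, {2, 3, 6, 10} is a clique of size 4, and the vertices of any clique must share a bag in every tree decomposition; so some bag has ≥ 4 vertices and tw(G) ≥ 3. Hence tw(G) = 3 exactly.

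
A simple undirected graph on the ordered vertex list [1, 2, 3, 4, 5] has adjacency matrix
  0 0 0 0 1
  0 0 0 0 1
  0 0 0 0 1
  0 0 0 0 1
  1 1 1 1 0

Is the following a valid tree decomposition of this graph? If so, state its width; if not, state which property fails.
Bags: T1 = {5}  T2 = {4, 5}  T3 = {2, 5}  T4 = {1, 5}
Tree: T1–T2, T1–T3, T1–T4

A tree decomposition must satisfy three properties: every vertex lies in some bag; for every edge, both endpoints lie together in some bag; and for every vertex, the bags containing it form a connected subtree. Here vertex 3 appears in no bag, so the decomposition is invalid.

No — vertex 3 appears in no bag.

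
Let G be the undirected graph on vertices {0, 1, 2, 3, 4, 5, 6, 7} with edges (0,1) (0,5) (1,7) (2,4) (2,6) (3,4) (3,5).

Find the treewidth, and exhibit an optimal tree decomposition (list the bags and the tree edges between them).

Treewidth 1.
One such decomposition:
Bags: B1 = {1, 7}  B2 = {0, 1}  B3 = {0, 5}  B4 = {3, 5}  B5 = {3, 4}  B6 = {2, 4}  B7 = {2, 6}
Tree: B1–B2, B2–B3, B3–B4, B4–B5, B5–B6, B6–B7

Every bag has size at most 2, so the width is 2 − 1 = 1 and tw(G) ≤ 1. Any graph with an edge has treewidth ≥ 1, and G has the edge 7–1. Therefore the treewidth is 1.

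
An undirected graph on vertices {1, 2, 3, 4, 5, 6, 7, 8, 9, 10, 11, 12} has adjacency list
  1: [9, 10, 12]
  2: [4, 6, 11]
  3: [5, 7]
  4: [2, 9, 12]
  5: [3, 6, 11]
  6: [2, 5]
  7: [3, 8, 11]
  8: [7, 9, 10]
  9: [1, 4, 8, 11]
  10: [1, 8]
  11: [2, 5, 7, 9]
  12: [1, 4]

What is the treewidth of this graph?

3

A width-3 tree decomposition is:
Bags: B1 = {1, 8, 10, 12}  B2 = {1, 8, 9, 12}  B3 = {4, 8, 9, 12}  B4 = {4, 7, 8, 9}  B5 = {4, 7, 9, 11}  B6 = {2, 4, 7, 11}  B7 = {2, 3, 7, 11}  B8 = {2, 3, 5, 11}  B9 = {2, 3, 5, 6}
Tree: B1–B2, B2–B3, B3–B4, B4–B5, B5–B6, B6–B7, B7–B8, B8–B9
Every bag has size at most 4, so the width is 4 − 1 = 3 and tw(G) ≤ 3. For the lower bound: the 4 vertex sets {1,10,12}, {8}, {9}, {2,4,7,11} are disjoint, each induces a connected subgraph, and every pair is joined by at least one edge of G. Contracting each set to a single vertex therefore yields K_{4} as a minor, and since treewidth is minor-monotone, tw(G) ≥ tw(K_{4}) = 3. The upper and lower bounds meet at 3, so that is the treewidth.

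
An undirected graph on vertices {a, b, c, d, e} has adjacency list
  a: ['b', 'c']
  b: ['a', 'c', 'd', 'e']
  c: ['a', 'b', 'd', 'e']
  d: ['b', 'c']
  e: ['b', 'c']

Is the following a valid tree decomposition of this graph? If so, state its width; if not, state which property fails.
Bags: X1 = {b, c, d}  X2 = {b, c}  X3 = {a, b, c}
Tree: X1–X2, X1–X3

No — vertex e appears in no bag.

A tree decomposition must satisfy three properties: every vertex lies in some bag; for every edge, both endpoints lie together in some bag; and for every vertex, the bags containing it form a connected subtree. Here vertex e appears in no bag, so the decomposition is invalid.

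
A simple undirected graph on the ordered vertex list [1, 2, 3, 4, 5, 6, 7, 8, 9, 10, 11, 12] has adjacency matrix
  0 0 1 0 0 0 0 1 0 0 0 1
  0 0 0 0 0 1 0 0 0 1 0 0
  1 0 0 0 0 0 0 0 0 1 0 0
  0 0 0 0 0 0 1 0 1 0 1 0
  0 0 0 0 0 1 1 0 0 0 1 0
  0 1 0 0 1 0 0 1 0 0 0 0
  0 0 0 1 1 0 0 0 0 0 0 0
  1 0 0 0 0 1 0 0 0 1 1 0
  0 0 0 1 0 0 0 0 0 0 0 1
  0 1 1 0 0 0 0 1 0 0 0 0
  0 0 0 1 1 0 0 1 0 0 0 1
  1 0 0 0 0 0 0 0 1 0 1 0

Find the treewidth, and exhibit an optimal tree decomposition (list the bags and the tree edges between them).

Every bag has size at most 4, so the width is 4 − 1 = 3 and tw(G) ≤ 3. For the lower bound: the 4 vertex sets {4,7,9}, {12}, {11}, {1,5,6,8} are disjoint, each induces a connected subgraph, and every pair is joined by at least one edge of G. Contracting each set to a single vertex therefore yields K_{4} as a minor, and since treewidth is minor-monotone, tw(G) ≥ tw(K_{4}) = 3. Hence tw(G) = 3 exactly.

Treewidth 3.
Bags: B1 = {4, 7, 9, 12}  B2 = {4, 7, 11, 12}  B3 = {5, 7, 11, 12}  B4 = {1, 5, 11, 12}  B5 = {1, 5, 8, 11}  B6 = {1, 5, 6, 8}  B7 = {1, 3, 6, 8}  B8 = {3, 6, 8, 10}  B9 = {2, 3, 6, 10}
Tree: B1–B2, B2–B3, B3–B4, B4–B5, B5–B6, B6–B7, B7–B8, B8–B9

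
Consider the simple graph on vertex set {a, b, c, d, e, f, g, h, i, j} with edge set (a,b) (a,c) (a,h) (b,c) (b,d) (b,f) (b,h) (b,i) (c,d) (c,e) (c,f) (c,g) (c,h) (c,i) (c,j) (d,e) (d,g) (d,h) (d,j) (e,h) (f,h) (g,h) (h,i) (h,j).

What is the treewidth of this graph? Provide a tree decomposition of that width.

Treewidth 3.
One optimal decomposition is:
Bags: B1 = {a, b, c, h}  B2 = {b, c, h, i}  B3 = {b, c, d, h}  B4 = {c, d, h, j}  B5 = {b, c, f, h}  B6 = {c, d, g, h}  B7 = {c, d, e, h}
Tree: B1–B2, B1–B3, B3–B4, B2–B5, B3–B6, B3–B7

The largest bag has 4 vertices, giving width 3; this decomposition certifies tw(G) ≤ 3. For the lower bound, the 4 vertices {c, d, g, h} are pairwise adjacent, and any tree decomposition puts a clique entirely inside one bag — forcing width ≥ 3. Combining the bounds, tw(G) = 3.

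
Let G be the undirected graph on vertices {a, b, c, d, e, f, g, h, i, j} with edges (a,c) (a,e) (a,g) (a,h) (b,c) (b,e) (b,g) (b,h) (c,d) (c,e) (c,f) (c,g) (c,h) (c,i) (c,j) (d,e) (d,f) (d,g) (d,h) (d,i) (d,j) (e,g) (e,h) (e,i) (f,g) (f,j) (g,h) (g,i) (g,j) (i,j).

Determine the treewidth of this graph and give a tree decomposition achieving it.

Treewidth 4.
Bags: B1 = {c, d, e, g, h}  B2 = {b, c, e, g, h}  B3 = {c, d, e, g, i}  B4 = {a, c, e, g, h}  B5 = {c, d, g, i, j}  B6 = {c, d, f, g, j}
Tree: B1–B2, B1–B3, B1–B4, B3–B5, B5–B6

Each bag holds 5 vertices, so the decomposition has width 4, which upper-bounds the treewidth. For the lower bound, the 5 vertices {c, d, e, g, h} are pairwise adjacent, and any tree decomposition puts a clique entirely inside one bag — forcing width ≥ 4. Hence tw(G) = 4 exactly.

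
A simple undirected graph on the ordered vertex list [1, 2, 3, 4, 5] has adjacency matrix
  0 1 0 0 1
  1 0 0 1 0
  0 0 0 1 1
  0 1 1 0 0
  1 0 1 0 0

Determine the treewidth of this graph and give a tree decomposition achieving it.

Each bag holds 3 vertices, so the decomposition has width 2, which upper-bounds the treewidth. The edges 4–2–1–5–3–4 form a cycle, so G is not a tree and its treewidth is at least 2. Therefore the treewidth is 2.

Treewidth 2.
Bags: B1 = {1, 2, 4}  B2 = {1, 4, 5}  B3 = {3, 4, 5}
Tree: B1–B2, B2–B3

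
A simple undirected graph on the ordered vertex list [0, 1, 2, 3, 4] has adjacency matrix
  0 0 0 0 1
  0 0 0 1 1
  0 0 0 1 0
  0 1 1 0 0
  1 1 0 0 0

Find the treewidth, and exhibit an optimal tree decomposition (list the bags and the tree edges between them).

The largest bag has 2 vertices, giving width 1; this decomposition certifies tw(G) ≤ 1. Any graph with an edge has treewidth ≥ 1, and G has the edge 1–3. Combining the bounds, tw(G) = 1.

Treewidth 1.
One optimal decomposition is:
Bags: B1 = {1, 3}  B2 = {1, 4}  B3 = {2, 3}  B4 = {0, 4}
Tree: B1–B2, B1–B3, B2–B4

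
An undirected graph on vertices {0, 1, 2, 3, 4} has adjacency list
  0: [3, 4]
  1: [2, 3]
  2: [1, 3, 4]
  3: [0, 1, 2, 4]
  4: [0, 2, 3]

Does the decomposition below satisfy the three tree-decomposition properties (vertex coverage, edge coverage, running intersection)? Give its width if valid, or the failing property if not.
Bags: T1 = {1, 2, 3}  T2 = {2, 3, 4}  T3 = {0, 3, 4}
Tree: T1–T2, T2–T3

Checking the three conditions: (i) the bags cover all of {0, 1, 2, 3, 4}; (ii) for each edge, some bag contains both endpoints; (iii) the bags containing any fixed vertex form a subtree. All hold, so the decomposition is valid with width 3 − 1 = 2.

Yes; width 2.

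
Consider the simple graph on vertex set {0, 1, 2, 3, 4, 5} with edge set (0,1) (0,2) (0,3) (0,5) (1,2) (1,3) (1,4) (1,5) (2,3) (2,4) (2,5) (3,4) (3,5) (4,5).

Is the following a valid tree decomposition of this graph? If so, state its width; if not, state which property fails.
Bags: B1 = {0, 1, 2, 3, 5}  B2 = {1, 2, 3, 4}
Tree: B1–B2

A tree decomposition must satisfy three properties: every vertex lies in some bag; for every edge, both endpoints lie together in some bag; and for every vertex, the bags containing it form a connected subtree. Here edge (5,4) lies in no bag, so the decomposition is invalid.

No — edge (5,4) lies in no bag.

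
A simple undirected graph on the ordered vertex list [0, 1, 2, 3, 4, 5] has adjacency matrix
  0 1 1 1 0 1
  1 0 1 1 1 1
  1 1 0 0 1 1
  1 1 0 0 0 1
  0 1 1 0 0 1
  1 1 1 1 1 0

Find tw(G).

A width-3 tree decomposition is:
Bags: B1 = {0, 1, 3, 5}  B2 = {0, 1, 2, 5}  B3 = {1, 2, 4, 5}
Tree: B1–B2, B2–B3
Each bag holds 4 vertices, so the decomposition has width 3, which upper-bounds the treewidth. For the lower bound, the 4 vertices {0, 1, 2, 5} are pairwise adjacent, and any tree decomposition puts a clique entirely inside one bag — forcing width ≥ 3. Therefore the treewidth is 3.

3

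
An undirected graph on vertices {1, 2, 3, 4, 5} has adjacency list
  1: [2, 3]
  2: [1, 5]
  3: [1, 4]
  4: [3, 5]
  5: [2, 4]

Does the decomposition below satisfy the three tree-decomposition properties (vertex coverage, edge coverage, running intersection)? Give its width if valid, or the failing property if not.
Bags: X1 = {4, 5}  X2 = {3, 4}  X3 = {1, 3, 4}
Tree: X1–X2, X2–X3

A tree decomposition must satisfy three properties: every vertex lies in some bag; for every edge, both endpoints lie together in some bag; and for every vertex, the bags containing it form a connected subtree. Here vertex 2 appears in no bag, so the decomposition is invalid.

No — vertex 2 appears in no bag.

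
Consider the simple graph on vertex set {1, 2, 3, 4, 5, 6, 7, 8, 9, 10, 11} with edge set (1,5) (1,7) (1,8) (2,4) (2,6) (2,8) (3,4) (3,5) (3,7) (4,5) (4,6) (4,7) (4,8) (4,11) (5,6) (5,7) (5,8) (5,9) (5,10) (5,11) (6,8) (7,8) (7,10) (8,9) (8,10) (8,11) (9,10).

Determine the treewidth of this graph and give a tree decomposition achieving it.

Treewidth 3.
One optimal decomposition is:
Bags: B1 = {4, 5, 7, 8}  B2 = {4, 5, 6, 8}  B3 = {3, 4, 5, 7}  B4 = {5, 7, 8, 10}  B5 = {2, 4, 6, 8}  B6 = {1, 5, 7, 8}  B7 = {5, 8, 9, 10}  B8 = {4, 5, 8, 11}
Tree: B1–B2, B1–B3, B1–B4, B2–B5, B1–B6, B4–B7, B1–B8

Each bag holds 4 vertices, so the decomposition has width 3, which upper-bounds the treewidth. Conversely, {2, 4, 6, 8} is a clique of size 4, and the vertices of any clique must share a bag in every tree decomposition; so some bag has ≥ 4 vertices and tw(G) ≥ 3. Therefore the treewidth is 3.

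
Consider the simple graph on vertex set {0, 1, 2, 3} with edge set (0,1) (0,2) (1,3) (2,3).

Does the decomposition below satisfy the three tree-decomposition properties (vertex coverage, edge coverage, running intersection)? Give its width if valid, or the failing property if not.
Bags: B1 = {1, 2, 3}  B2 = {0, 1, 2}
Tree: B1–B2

Every vertex of G appears in some bag (union = {0, 1, 2, 3}); every edge is covered by a bag; and for each vertex v the set of bags containing v is connected in the bag tree. The decomposition is therefore valid. The largest bag has 3 vertices, so the width is 2.

Yes; width 2.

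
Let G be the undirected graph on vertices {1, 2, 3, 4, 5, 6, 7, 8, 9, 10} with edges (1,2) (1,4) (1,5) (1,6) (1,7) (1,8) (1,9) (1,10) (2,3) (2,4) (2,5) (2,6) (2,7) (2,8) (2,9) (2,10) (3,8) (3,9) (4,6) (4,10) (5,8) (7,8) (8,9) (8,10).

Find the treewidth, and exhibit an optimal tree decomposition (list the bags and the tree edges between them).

Treewidth 3.
Bags: B1 = {1, 2, 4, 10}  B2 = {1, 2, 4, 6}  B3 = {1, 2, 8, 10}  B4 = {1, 2, 8, 9}  B5 = {1, 2, 7, 8}  B6 = {2, 3, 8, 9}  B7 = {1, 2, 5, 8}
Tree: B1–B2, B1–B3, B3–B4, B3–B5, B4–B6, B5–B7

Each bag holds 4 vertices, so the decomposition has width 3, which upper-bounds the treewidth. Conversely, {1, 2, 8, 9} is a clique of size 4, and the vertices of any clique must share a bag in every tree decomposition; so some bag has ≥ 4 vertices and tw(G) ≥ 3. Hence tw(G) = 3 exactly.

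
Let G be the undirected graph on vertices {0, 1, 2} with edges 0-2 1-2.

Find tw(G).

1

A width-1 tree decomposition is:
Bags: B1 = {1, 2}  B2 = {0, 2}
Tree: B1–B2
The largest bag has 2 vertices, giving width 1; this decomposition certifies tw(G) ≤ 1. Any graph with an edge has treewidth ≥ 1, and G has the edge 2–1. Combining the bounds, tw(G) = 1.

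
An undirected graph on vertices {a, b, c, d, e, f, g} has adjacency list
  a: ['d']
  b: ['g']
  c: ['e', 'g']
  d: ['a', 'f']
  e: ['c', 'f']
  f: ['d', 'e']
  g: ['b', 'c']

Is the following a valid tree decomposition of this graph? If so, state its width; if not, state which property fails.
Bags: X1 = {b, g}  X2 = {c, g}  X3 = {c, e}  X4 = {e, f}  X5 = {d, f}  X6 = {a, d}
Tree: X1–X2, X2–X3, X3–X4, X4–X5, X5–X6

Yes; width 1.

Vertex coverage: the bags together contain {a, b, c, d, e, f, g}, the full vertex set. Edge coverage: each edge of G has both endpoints in at least one bag. Running intersection: for every vertex, the bags containing it form a connected subtree. All three properties hold, so this is a valid tree decomposition of width max|bag| − 1 = 1, and hence tw(G) ≤ 1.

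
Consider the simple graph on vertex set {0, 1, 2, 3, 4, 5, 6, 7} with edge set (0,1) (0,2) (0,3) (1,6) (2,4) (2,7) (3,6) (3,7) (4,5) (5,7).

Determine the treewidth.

2

A width-2 tree decomposition is:
Bags: B1 = {2, 4, 5}  B2 = {2, 5, 7}  B3 = {0, 2, 7}  B4 = {0, 3, 7}  B5 = {0, 1, 3}  B6 = {1, 3, 6}
Tree: B1–B2, B2–B3, B3–B4, B4–B5, B5–B6
The largest bag has 3 vertices, giving width 2; this decomposition certifies tw(G) ≤ 2. The edges 4–5–7–2–4 form a cycle, so G is not a tree and its treewidth is at least 2. Combining the bounds, tw(G) = 2.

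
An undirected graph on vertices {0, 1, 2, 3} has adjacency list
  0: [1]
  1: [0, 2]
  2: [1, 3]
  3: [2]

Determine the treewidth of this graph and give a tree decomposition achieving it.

Each bag holds 2 vertices, so the decomposition has width 1, which upper-bounds the treewidth. Since G has at least one edge (e.g. 3–2), it is not an edgeless graph, so tw(G) ≥ 1. Combining the bounds, tw(G) = 1.

Treewidth 1.
One such decomposition:
Bags: B1 = {2, 3}  B2 = {1, 2}  B3 = {0, 1}
Tree: B1–B2, B2–B3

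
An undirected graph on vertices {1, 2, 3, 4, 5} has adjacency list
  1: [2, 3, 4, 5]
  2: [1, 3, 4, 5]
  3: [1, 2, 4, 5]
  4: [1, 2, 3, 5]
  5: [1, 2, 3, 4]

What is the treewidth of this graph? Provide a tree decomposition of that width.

Treewidth 4.
One such decomposition:
Bags: B1 = {1, 2, 3, 4, 5}
Tree: (single bag)

A single bag containing all 5 vertices is trivially a valid decomposition of width 4. For the lower bound, the 5 vertices {1, 2, 3, 4, 5} are pairwise adjacent, and any tree decomposition puts a clique entirely inside one bag — forcing width ≥ 4. Therefore the treewidth is 4.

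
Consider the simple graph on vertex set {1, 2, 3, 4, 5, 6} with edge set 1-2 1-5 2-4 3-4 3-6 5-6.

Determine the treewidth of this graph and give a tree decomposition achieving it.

Treewidth 2.
Bags: B1 = {1, 5, 6}  B2 = {1, 3, 6}  B3 = {1, 3, 4}  B4 = {1, 2, 4}
Tree: B1–B2, B2–B3, B3–B4

Each bag holds 3 vertices, so the decomposition has width 2, which upper-bounds the treewidth. Since 1–5–6–3–4–2–1 is a cycle in G, G is not acyclic. Forests are exactly the graphs of treewidth ≤ 1, so tw(G) ≥ 2. Hence tw(G) = 2 exactly.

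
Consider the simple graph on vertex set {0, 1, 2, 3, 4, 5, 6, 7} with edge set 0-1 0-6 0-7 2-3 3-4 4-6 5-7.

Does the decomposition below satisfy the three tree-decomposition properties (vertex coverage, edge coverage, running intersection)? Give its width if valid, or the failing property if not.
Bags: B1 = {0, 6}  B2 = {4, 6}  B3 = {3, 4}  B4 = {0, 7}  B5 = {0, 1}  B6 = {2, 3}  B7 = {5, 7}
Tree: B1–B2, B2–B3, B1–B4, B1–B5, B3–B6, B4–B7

Yes; width 1.

Every vertex of G appears in some bag (union = {0, 1, 2, 3, 4, 5, 6, 7}); every edge is covered by a bag; and for each vertex v the set of bags containing v is connected in the bag tree. The decomposition is therefore valid. The largest bag has 2 vertices, so the width is 1.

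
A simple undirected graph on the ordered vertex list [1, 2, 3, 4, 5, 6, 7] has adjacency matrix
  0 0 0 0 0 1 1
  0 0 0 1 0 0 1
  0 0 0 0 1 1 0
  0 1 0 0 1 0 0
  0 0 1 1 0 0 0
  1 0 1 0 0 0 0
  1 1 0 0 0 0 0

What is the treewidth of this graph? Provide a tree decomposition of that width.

Treewidth 2.
One optimal decomposition is:
Bags: B1 = {1, 6, 7}  B2 = {2, 6, 7}  B3 = {2, 4, 6}  B4 = {4, 5, 6}  B5 = {3, 5, 6}
Tree: B1–B2, B2–B3, B3–B4, B4–B5

Each bag holds 3 vertices, so the decomposition has width 2, which upper-bounds the treewidth. The edges 6–1–7–2–4–5–3–6 form a cycle, so G is not a tree and its treewidth is at least 2. Therefore the treewidth is 2.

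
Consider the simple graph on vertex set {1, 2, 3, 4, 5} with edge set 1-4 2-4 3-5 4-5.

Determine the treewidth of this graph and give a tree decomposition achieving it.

Treewidth 1.
Bags: B1 = {2, 4}  B2 = {1, 4}  B3 = {4, 5}  B4 = {3, 5}
Tree: B1–B2, B2–B3, B3–B4

Each bag holds 2 vertices, so the decomposition has width 1, which upper-bounds the treewidth. Any graph with an edge has treewidth ≥ 1, and G has the edge 2–4. Hence tw(G) = 1 exactly.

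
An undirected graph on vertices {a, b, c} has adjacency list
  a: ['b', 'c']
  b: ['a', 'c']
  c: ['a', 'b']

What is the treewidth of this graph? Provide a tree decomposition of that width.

With just one bag of size 3, the width is 3 − 1 = 2, so tw(G) ≤ 2. For the lower bound, the 3 vertices {a, b, c} are pairwise adjacent, and any tree decomposition puts a clique entirely inside one bag — forcing width ≥ 2. The upper and lower bounds meet at 2, so that is the treewidth.

Treewidth 2.
Bags: B1 = {a, b, c}
Tree: (single bag)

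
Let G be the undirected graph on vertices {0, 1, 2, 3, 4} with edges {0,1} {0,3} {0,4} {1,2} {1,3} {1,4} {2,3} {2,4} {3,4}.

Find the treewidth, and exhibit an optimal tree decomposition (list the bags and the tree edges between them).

Treewidth 3.
One such decomposition:
Bags: B1 = {0, 1, 3, 4}  B2 = {1, 2, 3, 4}
Tree: B1–B2

The largest bag has 4 vertices, giving width 3; this decomposition certifies tw(G) ≤ 3. On the other hand G contains the 4-clique {0, 1, 3, 4}. A clique must lie in a single bag of any decomposition, so no decomposition can have width below 3. Hence tw(G) = 3 exactly.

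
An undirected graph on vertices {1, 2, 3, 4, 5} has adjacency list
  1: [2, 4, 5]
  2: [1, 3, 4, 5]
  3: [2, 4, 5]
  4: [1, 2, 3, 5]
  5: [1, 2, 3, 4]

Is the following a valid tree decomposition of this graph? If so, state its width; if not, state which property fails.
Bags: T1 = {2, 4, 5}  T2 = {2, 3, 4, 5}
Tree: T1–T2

No — vertex 1 appears in no bag.

A tree decomposition must satisfy three properties: every vertex lies in some bag; for every edge, both endpoints lie together in some bag; and for every vertex, the bags containing it form a connected subtree. Here vertex 1 appears in no bag, so the decomposition is invalid.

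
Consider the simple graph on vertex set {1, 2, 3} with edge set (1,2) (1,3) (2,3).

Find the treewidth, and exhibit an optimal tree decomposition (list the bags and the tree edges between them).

With just one bag of size 3, the width is 3 − 1 = 2, so tw(G) ≤ 2. On the other hand G contains the 3-clique {1, 2, 3}. A clique must lie in a single bag of any decomposition, so no decomposition can have width below 2. Combining the bounds, tw(G) = 2.

Treewidth 2.
One optimal decomposition is:
Bags: B1 = {1, 2, 3}
Tree: (single bag)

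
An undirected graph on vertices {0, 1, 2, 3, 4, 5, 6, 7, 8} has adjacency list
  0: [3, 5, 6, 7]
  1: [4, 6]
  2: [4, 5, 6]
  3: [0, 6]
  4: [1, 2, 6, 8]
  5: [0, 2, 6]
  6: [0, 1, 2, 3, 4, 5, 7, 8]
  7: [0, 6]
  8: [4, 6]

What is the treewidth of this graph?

2

A width-2 tree decomposition is:
Bags: B1 = {2, 5, 6}  B2 = {0, 5, 6}  B3 = {0, 6, 7}  B4 = {0, 3, 6}  B5 = {2, 4, 6}  B6 = {1, 4, 6}  B7 = {4, 6, 8}
Tree: B1–B2, B2–B3, B2–B4, B1–B5, B5–B6, B6–B7
Every bag has size at most 3, so the width is 3 − 1 = 2 and tw(G) ≤ 2. For the lower bound, the 3 vertices {0, 3, 6} are pairwise adjacent, and any tree decomposition puts a clique entirely inside one bag — forcing width ≥ 2. Combining the bounds, tw(G) = 2.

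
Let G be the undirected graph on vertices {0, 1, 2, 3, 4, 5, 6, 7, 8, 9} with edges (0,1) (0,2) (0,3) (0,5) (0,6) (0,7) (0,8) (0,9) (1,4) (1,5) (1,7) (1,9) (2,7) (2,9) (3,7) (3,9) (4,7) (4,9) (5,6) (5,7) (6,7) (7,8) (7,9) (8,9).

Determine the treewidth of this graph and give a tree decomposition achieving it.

Every bag has size at most 4, so the width is 4 − 1 = 3 and tw(G) ≤ 3. For the lower bound, the 4 vertices {0, 7, 8, 9} are pairwise adjacent, and any tree decomposition puts a clique entirely inside one bag — forcing width ≥ 3. Hence tw(G) = 3 exactly.

Treewidth 3.
One such decomposition:
Bags: B1 = {0, 1, 7, 9}  B2 = {0, 3, 7, 9}  B3 = {0, 2, 7, 9}  B4 = {0, 7, 8, 9}  B5 = {0, 1, 5, 7}  B6 = {1, 4, 7, 9}  B7 = {0, 5, 6, 7}
Tree: B1–B2, B2–B3, B3–B4, B1–B5, B1–B6, B5–B7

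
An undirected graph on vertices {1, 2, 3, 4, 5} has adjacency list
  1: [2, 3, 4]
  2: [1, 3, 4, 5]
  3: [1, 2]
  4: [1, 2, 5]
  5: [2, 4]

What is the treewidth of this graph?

2

A width-2 tree decomposition is:
Bags: B1 = {1, 2, 3}  B2 = {1, 2, 4}  B3 = {2, 4, 5}
Tree: B1–B2, B2–B3
Every bag has size at most 3, so the width is 3 − 1 = 2 and tw(G) ≤ 2. On the other hand G contains the 3-clique {1, 2, 3}. A clique must lie in a single bag of any decomposition, so no decomposition can have width below 2. Hence tw(G) = 2 exactly.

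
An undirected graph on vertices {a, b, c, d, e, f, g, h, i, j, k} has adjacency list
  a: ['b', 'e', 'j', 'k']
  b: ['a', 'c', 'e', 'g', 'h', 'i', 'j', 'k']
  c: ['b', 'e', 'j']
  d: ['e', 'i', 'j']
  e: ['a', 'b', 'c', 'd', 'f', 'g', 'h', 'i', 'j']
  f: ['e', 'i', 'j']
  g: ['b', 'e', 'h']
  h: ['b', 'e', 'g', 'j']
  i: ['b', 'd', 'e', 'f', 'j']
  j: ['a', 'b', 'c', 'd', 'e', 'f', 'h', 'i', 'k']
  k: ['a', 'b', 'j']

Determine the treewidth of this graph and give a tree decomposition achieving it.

Treewidth 3.
One optimal decomposition is:
Bags: B1 = {b, e, h, j}  B2 = {b, c, e, j}  B3 = {a, b, e, j}  B4 = {b, e, i, j}  B5 = {a, b, j, k}  B6 = {d, e, i, j}  B7 = {e, f, i, j}  B8 = {b, e, g, h}
Tree: B1–B2, B1–B3, B2–B4, B3–B5, B4–B6, B6–B7, B1–B8

The largest bag has 4 vertices, giving width 3; this decomposition certifies tw(G) ≤ 3. Conversely, {b, e, g, h} is a clique of size 4, and the vertices of any clique must share a bag in every tree decomposition; so some bag has ≥ 4 vertices and tw(G) ≥ 3. Combining the bounds, tw(G) = 3.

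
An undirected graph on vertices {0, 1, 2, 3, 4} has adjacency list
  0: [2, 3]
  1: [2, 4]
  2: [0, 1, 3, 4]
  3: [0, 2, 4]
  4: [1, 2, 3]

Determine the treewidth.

2

A width-2 tree decomposition is:
Bags: B1 = {2, 3, 4}  B2 = {1, 2, 4}  B3 = {0, 2, 3}
Tree: B1–B2, B1–B3
The largest bag has 3 vertices, giving width 2; this decomposition certifies tw(G) ≤ 2. On the other hand G contains the 3-clique {1, 2, 4}. A clique must lie in a single bag of any decomposition, so no decomposition can have width below 2. Therefore the treewidth is 2.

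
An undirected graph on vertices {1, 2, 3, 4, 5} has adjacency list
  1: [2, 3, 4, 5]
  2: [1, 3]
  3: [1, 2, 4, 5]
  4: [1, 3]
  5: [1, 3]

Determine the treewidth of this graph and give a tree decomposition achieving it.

The largest bag has 3 vertices, giving width 2; this decomposition certifies tw(G) ≤ 2. Conversely, {1, 2, 3} is a clique of size 3, and the vertices of any clique must share a bag in every tree decomposition; so some bag has ≥ 3 vertices and tw(G) ≥ 2. The upper and lower bounds meet at 2, so that is the treewidth.

Treewidth 2.
One optimal decomposition is:
Bags: B1 = {1, 2, 3}  B2 = {1, 3, 5}  B3 = {1, 3, 4}
Tree: B1–B2, B2–B3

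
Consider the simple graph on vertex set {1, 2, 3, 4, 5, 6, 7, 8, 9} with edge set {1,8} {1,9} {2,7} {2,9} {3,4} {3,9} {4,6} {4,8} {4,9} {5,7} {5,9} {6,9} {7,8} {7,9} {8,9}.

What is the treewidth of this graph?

A width-2 tree decomposition is:
Bags: B1 = {2, 7, 9}  B2 = {5, 7, 9}  B3 = {7, 8, 9}  B4 = {4, 8, 9}  B5 = {4, 6, 9}  B6 = {1, 8, 9}  B7 = {3, 4, 9}
Tree: B1–B2, B2–B3, B3–B4, B4–B5, B3–B6, B4–B7
Every bag has size at most 3, so the width is 3 − 1 = 2 and tw(G) ≤ 2. For the lower bound, the 3 vertices {1, 8, 9} are pairwise adjacent, and any tree decomposition puts a clique entirely inside one bag — forcing width ≥ 2. Combining the bounds, tw(G) = 2.

2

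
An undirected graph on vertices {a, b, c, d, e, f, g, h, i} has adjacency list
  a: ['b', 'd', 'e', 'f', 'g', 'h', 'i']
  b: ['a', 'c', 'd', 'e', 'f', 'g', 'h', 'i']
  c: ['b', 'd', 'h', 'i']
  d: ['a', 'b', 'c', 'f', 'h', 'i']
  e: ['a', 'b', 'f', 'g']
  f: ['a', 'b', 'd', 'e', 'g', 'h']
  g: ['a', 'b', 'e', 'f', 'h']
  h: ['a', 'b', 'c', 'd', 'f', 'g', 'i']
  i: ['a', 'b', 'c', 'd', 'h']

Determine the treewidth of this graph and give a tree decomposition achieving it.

The largest bag has 5 vertices, giving width 4; this decomposition certifies tw(G) ≤ 4. On the other hand G contains the 5-clique {a, b, e, f, g}. A clique must lie in a single bag of any decomposition, so no decomposition can have width below 4. Therefore the treewidth is 4.

Treewidth 4.
One such decomposition:
Bags: B1 = {a, b, d, f, h}  B2 = {a, b, d, h, i}  B3 = {b, c, d, h, i}  B4 = {a, b, f, g, h}  B5 = {a, b, e, f, g}
Tree: B1–B2, B2–B3, B1–B4, B4–B5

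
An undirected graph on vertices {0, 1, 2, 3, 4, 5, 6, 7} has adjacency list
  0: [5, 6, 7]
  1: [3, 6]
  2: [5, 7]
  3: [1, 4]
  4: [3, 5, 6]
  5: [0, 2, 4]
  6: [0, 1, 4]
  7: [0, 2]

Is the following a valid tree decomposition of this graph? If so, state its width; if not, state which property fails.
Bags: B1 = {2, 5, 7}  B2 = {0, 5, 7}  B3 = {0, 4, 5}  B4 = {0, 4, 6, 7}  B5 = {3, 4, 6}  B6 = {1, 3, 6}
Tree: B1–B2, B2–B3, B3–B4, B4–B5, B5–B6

No — bags containing vertex 7 are not connected in the tree.

A tree decomposition must satisfy three properties: every vertex lies in some bag; for every edge, both endpoints lie together in some bag; and for every vertex, the bags containing it form a connected subtree. Here bags containing vertex 7 are not connected in the tree, so the decomposition is invalid.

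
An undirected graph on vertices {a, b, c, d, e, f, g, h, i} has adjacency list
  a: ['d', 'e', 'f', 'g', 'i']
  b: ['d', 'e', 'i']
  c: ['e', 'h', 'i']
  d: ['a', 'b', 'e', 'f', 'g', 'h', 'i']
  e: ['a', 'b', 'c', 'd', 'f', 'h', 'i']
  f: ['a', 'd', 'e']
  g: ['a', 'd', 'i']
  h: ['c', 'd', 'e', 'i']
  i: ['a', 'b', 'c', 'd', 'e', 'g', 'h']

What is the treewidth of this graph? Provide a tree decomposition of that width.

Treewidth 3.
One optimal decomposition is:
Bags: B1 = {a, d, e, f}  B2 = {a, d, e, i}  B3 = {a, d, g, i}  B4 = {d, e, h, i}  B5 = {b, d, e, i}  B6 = {c, e, h, i}
Tree: B1–B2, B2–B3, B2–B4, B4–B5, B4–B6

The largest bag has 4 vertices, giving width 3; this decomposition certifies tw(G) ≤ 3. For the lower bound, the 4 vertices {a, d, e, f} are pairwise adjacent, and any tree decomposition puts a clique entirely inside one bag — forcing width ≥ 3. The upper and lower bounds meet at 3, so that is the treewidth.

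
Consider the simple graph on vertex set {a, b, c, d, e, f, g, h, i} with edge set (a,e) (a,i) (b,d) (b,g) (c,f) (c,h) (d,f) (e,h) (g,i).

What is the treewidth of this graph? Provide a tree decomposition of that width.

The largest bag has 3 vertices, giving width 2; this decomposition certifies tw(G) ≤ 2. For the lower bound, G contains the cycle b–g–i–a–e–h–c–f–d–b, so G is not a forest; only forests have treewidth ≤ 1, hence tw(G) ≥ 2. Combining the bounds, tw(G) = 2.

Treewidth 2.
One optimal decomposition is:
Bags: B1 = {b, g, i}  B2 = {a, b, i}  B3 = {a, b, e}  B4 = {b, e, h}  B5 = {b, c, h}  B6 = {b, c, f}  B7 = {b, d, f}
Tree: B1–B2, B2–B3, B3–B4, B4–B5, B5–B6, B6–B7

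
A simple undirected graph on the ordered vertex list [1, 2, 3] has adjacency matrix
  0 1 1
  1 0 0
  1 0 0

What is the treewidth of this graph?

1

A width-1 tree decomposition is:
Bags: B1 = {1, 2}  B2 = {1, 3}
Tree: B1–B2
The largest bag has 2 vertices, giving width 1; this decomposition certifies tw(G) ≤ 1. Any graph with an edge has treewidth ≥ 1, and G has the edge 2–1. Combining the bounds, tw(G) = 1.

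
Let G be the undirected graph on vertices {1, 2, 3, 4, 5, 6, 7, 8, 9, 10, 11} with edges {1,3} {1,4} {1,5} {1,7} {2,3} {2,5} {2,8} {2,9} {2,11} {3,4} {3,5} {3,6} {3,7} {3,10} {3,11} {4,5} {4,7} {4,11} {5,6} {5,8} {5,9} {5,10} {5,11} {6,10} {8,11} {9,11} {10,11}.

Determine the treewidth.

3

A width-3 tree decomposition is:
Bags: B1 = {2, 3, 5, 11}  B2 = {3, 4, 5, 11}  B3 = {1, 3, 4, 5}  B4 = {3, 5, 10, 11}  B5 = {1, 3, 4, 7}  B6 = {2, 5, 8, 11}  B7 = {3, 5, 6, 10}  B8 = {2, 5, 9, 11}
Tree: B1–B2, B2–B3, B2–B4, B3–B5, B1–B6, B4–B7, B6–B8
Each bag holds 4 vertices, so the decomposition has width 3, which upper-bounds the treewidth. On the other hand G contains the 4-clique {2, 5, 8, 11}. A clique must lie in a single bag of any decomposition, so no decomposition can have width below 3. Hence tw(G) = 3 exactly.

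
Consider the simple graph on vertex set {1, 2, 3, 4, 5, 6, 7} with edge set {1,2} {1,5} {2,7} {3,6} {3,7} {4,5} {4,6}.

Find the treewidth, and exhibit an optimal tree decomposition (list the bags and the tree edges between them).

Treewidth 2.
One such decomposition:
Bags: B1 = {3, 4, 6}  B2 = {3, 4, 7}  B3 = {2, 4, 7}  B4 = {1, 2, 4}  B5 = {1, 4, 5}
Tree: B1–B2, B2–B3, B3–B4, B4–B5

The largest bag has 3 vertices, giving width 2; this decomposition certifies tw(G) ≤ 2. The edges 4–6–3–7–2–1–5–4 form a cycle, so G is not a tree and its treewidth is at least 2. Combining the bounds, tw(G) = 2.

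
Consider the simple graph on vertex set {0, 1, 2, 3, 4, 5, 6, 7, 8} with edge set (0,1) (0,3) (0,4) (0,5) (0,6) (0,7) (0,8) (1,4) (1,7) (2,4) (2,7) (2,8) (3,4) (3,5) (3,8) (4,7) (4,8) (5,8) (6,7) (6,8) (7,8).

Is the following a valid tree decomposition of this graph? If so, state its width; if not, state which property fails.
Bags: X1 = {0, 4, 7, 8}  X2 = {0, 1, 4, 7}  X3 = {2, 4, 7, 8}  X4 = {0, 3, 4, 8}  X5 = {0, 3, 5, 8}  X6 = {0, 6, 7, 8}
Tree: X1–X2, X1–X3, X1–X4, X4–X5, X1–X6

Yes; width 3.

Every vertex of G appears in some bag (union = {0, 1, 2, 3, 4, 5, 6, 7, 8}); every edge is covered by a bag; and for each vertex v the set of bags containing v is connected in the bag tree. The decomposition is therefore valid. The largest bag has 4 vertices, so the width is 3.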